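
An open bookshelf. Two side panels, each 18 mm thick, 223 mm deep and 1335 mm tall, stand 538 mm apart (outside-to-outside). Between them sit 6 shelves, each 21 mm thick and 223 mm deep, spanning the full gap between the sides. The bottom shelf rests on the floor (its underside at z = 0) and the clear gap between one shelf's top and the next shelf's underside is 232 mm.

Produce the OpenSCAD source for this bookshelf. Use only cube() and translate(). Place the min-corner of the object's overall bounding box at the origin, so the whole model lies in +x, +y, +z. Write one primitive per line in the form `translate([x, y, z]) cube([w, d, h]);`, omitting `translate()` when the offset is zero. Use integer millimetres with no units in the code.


cube([18, 223, 1335]);
translate([520, 0, 0]) cube([18, 223, 1335]);
translate([18, 0, 0]) cube([502, 223, 21]);
translate([18, 0, 253]) cube([502, 223, 21]);
translate([18, 0, 506]) cube([502, 223, 21]);
translate([18, 0, 759]) cube([502, 223, 21]);
translate([18, 0, 1012]) cube([502, 223, 21]);
translate([18, 0, 1265]) cube([502, 223, 21]);


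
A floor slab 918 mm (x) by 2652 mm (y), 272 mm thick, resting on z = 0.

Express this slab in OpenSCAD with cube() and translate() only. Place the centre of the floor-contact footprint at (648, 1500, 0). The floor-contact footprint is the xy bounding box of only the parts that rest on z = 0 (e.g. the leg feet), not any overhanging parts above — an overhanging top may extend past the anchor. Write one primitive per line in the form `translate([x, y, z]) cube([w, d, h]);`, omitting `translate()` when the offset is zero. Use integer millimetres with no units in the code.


translate([189, 174, 0]) cube([918, 2652, 272]);


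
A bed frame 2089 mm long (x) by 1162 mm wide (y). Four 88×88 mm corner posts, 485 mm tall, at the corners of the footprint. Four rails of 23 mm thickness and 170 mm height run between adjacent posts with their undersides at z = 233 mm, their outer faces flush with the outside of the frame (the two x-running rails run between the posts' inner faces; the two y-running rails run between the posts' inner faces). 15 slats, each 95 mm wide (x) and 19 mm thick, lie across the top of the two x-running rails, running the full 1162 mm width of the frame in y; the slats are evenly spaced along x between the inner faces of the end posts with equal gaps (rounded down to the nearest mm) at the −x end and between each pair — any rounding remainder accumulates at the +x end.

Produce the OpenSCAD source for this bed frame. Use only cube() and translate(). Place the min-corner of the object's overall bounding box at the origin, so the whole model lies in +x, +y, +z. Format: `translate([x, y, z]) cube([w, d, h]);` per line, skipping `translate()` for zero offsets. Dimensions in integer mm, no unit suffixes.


cube([88, 88, 485]);
translate([0, 1074, 0]) cube([88, 88, 485]);
translate([2001, 0, 0]) cube([88, 88, 485]);
translate([2001, 1074, 0]) cube([88, 88, 485]);
translate([88, 0, 233]) cube([1913, 23, 170]);
translate([88, 1139, 233]) cube([1913, 23, 170]);
translate([0, 88, 233]) cube([23, 986, 170]);
translate([2066, 88, 233]) cube([23, 986, 170]);
translate([118, 0, 403]) cube([95, 1162, 19]);
translate([243, 0, 403]) cube([95, 1162, 19]);
translate([368, 0, 403]) cube([95, 1162, 19]);
translate([493, 0, 403]) cube([95, 1162, 19]);
translate([618, 0, 403]) cube([95, 1162, 19]);
translate([743, 0, 403]) cube([95, 1162, 19]);
translate([868, 0, 403]) cube([95, 1162, 19]);
translate([993, 0, 403]) cube([95, 1162, 19]);
translate([1118, 0, 403]) cube([95, 1162, 19]);
translate([1243, 0, 403]) cube([95, 1162, 19]);
translate([1368, 0, 403]) cube([95, 1162, 19]);
translate([1493, 0, 403]) cube([95, 1162, 19]);
translate([1618, 0, 403]) cube([95, 1162, 19]);
translate([1743, 0, 403]) cube([95, 1162, 19]);
translate([1868, 0, 403]) cube([95, 1162, 19]);


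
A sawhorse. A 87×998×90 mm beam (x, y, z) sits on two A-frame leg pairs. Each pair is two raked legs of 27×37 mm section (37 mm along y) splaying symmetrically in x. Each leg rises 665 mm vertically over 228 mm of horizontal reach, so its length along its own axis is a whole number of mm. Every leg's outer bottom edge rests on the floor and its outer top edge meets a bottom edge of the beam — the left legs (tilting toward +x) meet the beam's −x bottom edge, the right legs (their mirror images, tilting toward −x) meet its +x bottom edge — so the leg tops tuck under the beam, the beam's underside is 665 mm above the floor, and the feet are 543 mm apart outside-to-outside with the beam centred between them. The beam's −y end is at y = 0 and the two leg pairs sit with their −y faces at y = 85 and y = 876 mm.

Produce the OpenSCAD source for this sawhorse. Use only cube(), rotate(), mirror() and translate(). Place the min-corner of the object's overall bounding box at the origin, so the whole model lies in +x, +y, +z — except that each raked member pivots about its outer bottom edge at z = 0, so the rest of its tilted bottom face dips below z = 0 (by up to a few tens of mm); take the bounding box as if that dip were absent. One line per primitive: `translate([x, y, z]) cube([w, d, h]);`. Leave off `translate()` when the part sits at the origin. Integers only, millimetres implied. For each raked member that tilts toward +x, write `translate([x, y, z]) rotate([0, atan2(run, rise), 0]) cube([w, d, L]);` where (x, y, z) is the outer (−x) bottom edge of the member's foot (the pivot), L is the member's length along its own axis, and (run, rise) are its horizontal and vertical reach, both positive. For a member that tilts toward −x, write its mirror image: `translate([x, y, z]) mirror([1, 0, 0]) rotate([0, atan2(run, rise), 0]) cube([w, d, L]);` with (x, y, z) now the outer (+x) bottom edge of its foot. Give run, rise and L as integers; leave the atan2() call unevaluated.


translate([228, 0, 665]) cube([87, 998, 90]);
translate([0, 85, 0]) rotate([0, atan2(228, 665), 0]) cube([27, 37, 703]);
translate([543, 85, 0]) mirror([1, 0, 0]) rotate([0, atan2(228, 665), 0]) cube([27, 37, 703]);
translate([0, 876, 0]) rotate([0, atan2(228, 665), 0]) cube([27, 37, 703]);
translate([543, 876, 0]) mirror([1, 0, 0]) rotate([0, atan2(228, 665), 0]) cube([27, 37, 703]);


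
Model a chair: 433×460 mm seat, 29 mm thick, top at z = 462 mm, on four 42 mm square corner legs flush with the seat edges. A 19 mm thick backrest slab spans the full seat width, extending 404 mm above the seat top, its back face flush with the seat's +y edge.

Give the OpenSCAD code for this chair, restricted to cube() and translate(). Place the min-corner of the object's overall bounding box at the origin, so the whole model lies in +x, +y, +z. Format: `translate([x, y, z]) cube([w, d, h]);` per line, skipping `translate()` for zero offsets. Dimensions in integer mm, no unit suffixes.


translate([0, 0, 433]) cube([433, 460, 29]);
cube([42, 42, 433]);
translate([391, 0, 0]) cube([42, 42, 433]);
translate([0, 418, 0]) cube([42, 42, 433]);
translate([391, 418, 0]) cube([42, 42, 433]);
translate([0, 441, 462]) cube([433, 19, 404]);


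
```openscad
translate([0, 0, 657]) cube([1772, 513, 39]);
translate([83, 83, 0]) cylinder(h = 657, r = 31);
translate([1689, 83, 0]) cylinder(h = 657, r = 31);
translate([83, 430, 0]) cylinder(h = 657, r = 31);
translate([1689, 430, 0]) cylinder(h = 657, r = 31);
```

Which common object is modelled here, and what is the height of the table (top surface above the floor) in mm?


A table. The table height is 696 mm.

A 1772×513×39 slab sits at z = 657 on four Ø62 mm round legs — a table. The top surface is at 657 + 39 = 696 mm.


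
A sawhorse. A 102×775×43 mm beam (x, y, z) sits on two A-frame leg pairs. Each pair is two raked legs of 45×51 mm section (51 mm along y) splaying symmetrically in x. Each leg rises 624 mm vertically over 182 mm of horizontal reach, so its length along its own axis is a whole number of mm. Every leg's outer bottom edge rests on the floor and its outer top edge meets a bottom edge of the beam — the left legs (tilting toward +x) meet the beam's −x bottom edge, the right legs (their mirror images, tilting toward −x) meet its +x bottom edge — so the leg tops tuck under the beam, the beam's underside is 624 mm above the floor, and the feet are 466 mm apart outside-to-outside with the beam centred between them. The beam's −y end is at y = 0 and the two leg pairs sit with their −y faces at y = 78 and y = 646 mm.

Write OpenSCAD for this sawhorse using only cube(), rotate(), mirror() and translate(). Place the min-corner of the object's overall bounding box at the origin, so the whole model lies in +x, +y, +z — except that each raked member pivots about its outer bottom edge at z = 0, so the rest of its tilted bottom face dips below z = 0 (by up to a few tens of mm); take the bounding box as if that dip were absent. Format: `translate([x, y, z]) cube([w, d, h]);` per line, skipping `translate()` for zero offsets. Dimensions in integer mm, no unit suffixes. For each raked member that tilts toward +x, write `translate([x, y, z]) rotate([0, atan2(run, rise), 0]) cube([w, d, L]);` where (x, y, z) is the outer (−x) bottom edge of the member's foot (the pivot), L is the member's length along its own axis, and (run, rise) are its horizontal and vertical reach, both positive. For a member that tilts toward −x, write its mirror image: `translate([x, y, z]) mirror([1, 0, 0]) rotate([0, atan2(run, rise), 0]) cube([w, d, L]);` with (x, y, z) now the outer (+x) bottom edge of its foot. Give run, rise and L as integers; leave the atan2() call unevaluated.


translate([182, 0, 624]) cube([102, 775, 43]);
translate([0, 78, 0]) rotate([0, atan2(182, 624), 0]) cube([45, 51, 650]);
translate([466, 78, 0]) mirror([1, 0, 0]) rotate([0, atan2(182, 624), 0]) cube([45, 51, 650]);
translate([0, 646, 0]) rotate([0, atan2(182, 624), 0]) cube([45, 51, 650]);
translate([466, 646, 0]) mirror([1, 0, 0]) rotate([0, atan2(182, 624), 0]) cube([45, 51, 650]);


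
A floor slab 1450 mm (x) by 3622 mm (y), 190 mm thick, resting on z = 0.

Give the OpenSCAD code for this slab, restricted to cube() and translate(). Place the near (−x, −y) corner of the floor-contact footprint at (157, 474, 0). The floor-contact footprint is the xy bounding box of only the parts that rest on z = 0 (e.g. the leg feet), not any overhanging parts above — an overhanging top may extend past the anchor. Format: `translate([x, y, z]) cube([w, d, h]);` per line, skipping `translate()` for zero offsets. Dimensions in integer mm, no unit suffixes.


translate([157, 474, 0]) cube([1450, 3622, 190]);


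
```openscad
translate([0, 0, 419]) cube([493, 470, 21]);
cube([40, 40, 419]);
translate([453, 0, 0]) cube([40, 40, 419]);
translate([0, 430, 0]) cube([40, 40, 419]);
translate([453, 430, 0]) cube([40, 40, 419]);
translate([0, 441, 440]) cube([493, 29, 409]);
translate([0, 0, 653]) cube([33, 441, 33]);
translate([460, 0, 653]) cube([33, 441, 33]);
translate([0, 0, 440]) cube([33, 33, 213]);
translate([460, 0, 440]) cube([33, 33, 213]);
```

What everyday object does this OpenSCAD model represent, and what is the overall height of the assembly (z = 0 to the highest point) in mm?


A chair. The overall height is 849 mm.

A slab on four corner posts with a tall panel at the back — a chair. The seat slab sits at z = 419 with thickness 21, and the 409 mm backrest starts at the seat top, so the overall height is 419 + 21 + 409 = 849 mm.


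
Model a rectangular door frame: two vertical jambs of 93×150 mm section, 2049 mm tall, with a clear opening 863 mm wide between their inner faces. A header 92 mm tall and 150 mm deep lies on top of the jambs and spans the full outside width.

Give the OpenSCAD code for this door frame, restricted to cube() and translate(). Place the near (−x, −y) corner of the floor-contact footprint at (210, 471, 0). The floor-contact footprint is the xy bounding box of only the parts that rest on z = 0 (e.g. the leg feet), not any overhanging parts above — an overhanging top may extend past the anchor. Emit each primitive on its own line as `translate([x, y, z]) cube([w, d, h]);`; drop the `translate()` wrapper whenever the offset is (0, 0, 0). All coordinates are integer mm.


translate([210, 471, 0]) cube([93, 150, 2049]);
translate([1166, 471, 0]) cube([93, 150, 2049]);
translate([210, 471, 2049]) cube([1049, 150, 92]);


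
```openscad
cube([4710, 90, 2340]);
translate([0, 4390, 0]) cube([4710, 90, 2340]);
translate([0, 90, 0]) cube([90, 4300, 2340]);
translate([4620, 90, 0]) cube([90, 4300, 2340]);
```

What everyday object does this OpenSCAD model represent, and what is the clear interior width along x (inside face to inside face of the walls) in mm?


A house (or room) frame. The interior width is 4530 mm.

Four 2340 mm walls enclosing a rectangle with no floor or roof — a room or house frame. Outside width is 4710 mm and wall thickness is 90 mm, so the interior width is 4710 − 2 × 90 = 4530 mm.


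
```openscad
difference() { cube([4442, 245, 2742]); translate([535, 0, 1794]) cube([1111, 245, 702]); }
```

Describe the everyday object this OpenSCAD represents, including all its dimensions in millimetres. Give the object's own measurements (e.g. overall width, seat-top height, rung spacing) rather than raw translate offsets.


A wall 4442 mm long (x), 245 mm thick (y), 2742 mm tall, with a rectangular window opening cut through it. The opening is 1111 mm wide and 702 mm tall; its sill is at z = 1794 mm and its near (−x) edge is 535 mm from the wall's −x end. The opening passes through the full wall thickness.


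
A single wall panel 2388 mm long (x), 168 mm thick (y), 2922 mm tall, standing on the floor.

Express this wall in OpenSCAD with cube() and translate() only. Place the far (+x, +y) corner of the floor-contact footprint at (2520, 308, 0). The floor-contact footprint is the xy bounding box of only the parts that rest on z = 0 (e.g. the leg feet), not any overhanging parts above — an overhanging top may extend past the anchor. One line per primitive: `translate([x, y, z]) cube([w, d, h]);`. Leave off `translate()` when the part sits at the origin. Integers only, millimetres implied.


translate([132, 140, 0]) cube([2388, 168, 2922]);


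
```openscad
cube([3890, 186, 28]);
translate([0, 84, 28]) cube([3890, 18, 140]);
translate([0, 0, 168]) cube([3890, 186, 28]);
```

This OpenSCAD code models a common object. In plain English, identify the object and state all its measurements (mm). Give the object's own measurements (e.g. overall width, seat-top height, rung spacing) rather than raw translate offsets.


An I-beam lying along x, 3890 mm long. Overall section height 196 mm. Two flanges 186 mm wide (y) and 28 mm thick, one on the floor and one at the top; a web 18 mm thick runs between them, centred on the flange width.


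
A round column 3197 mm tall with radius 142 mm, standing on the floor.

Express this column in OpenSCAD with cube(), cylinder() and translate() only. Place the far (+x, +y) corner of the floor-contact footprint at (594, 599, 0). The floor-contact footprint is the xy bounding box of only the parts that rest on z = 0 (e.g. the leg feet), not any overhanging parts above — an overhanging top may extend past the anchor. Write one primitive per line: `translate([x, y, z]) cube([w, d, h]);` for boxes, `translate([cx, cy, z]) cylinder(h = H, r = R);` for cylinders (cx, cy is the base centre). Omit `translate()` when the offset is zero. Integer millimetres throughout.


translate([452, 457, 0]) cylinder(h = 3197, r = 142);


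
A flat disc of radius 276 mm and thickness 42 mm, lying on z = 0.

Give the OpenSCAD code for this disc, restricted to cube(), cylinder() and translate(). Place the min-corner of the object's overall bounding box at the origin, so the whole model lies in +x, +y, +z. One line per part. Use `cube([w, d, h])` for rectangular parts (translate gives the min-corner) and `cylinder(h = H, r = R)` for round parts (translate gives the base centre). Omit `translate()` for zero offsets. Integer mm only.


translate([276, 276, 0]) cylinder(h = 42, r = 276);


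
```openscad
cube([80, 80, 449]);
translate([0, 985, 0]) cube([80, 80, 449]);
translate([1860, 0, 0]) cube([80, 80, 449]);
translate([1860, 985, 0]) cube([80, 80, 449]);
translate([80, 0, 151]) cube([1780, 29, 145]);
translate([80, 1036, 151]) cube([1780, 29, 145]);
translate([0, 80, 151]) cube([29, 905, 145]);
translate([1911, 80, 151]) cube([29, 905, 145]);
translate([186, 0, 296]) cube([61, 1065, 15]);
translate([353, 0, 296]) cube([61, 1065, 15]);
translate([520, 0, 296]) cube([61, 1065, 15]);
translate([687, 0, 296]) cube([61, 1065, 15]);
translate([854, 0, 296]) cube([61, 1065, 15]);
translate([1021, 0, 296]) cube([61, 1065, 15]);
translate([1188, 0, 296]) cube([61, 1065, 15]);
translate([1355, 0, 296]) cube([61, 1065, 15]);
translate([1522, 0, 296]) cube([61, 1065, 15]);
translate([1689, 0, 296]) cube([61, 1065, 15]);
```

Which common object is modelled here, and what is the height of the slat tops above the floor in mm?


A bed frame. The slat-top height is 311 mm.

Four posts, four rails, and a row of slats — a bed frame. Slats sit on the rails at z = 151 + 145 = 296; with slat thickness 15, the top is 311 mm.


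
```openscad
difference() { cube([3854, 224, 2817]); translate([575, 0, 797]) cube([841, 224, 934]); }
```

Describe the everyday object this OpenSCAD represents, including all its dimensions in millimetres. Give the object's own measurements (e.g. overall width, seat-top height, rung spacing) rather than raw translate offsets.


A wall 3854 mm long (x), 224 mm thick (y), 2817 mm tall, with a rectangular window opening cut through it. The opening is 841 mm wide and 934 mm tall; its sill is at z = 797 mm and its near (−x) edge is 575 mm from the wall's −x end. The opening passes through the full wall thickness.


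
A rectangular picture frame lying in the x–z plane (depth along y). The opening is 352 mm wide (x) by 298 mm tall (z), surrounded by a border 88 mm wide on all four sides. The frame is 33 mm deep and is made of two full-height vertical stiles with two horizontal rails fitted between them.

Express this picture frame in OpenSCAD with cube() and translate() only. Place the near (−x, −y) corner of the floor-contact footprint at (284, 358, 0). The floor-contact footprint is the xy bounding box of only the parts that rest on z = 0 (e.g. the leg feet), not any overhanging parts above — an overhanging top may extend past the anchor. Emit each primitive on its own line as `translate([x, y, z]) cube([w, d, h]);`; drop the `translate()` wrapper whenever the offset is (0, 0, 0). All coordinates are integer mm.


translate([284, 358, 0]) cube([88, 33, 474]);
translate([724, 358, 0]) cube([88, 33, 474]);
translate([372, 358, 0]) cube([352, 33, 88]);
translate([372, 358, 386]) cube([352, 33, 88]);


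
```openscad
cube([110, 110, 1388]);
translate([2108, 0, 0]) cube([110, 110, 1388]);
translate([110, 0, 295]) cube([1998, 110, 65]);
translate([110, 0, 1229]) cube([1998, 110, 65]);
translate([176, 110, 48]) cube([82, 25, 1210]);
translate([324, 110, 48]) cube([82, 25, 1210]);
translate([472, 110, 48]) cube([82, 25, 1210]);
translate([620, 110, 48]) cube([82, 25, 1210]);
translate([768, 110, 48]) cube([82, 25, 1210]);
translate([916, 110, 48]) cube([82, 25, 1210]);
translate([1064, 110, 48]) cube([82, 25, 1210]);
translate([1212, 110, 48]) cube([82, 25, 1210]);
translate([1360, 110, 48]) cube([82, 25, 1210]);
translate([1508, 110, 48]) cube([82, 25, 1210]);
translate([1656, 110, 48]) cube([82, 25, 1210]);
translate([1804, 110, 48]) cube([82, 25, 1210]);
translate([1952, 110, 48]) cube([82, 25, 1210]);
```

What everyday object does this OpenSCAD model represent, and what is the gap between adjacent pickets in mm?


A fence section. The picket gap is 66 mm.

Two posts, two rails, 13 pickets — a fence section. Span 1998 mm holds 13 pickets of 82 mm with 14 equal gaps: ⌊(1998 − 13·82) / 14⌋ = 66 mm.


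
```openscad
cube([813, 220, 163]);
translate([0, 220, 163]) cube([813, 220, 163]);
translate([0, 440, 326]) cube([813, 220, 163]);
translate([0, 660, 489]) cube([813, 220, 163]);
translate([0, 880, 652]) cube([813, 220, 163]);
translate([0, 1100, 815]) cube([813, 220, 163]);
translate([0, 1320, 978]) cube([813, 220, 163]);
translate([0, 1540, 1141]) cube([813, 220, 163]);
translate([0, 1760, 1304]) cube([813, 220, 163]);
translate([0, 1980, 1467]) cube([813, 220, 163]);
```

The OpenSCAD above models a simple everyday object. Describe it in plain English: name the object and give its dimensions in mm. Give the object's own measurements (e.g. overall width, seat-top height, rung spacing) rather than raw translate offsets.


A straight staircase of 10 solid steps. Each step is 813 mm wide (x), 220 mm deep (y, the going) and 163 mm tall (the rise). The first step rests on the floor; each subsequent step sits one going further in +y and one rise higher in +z, directly behind and above the previous step with no overlap.


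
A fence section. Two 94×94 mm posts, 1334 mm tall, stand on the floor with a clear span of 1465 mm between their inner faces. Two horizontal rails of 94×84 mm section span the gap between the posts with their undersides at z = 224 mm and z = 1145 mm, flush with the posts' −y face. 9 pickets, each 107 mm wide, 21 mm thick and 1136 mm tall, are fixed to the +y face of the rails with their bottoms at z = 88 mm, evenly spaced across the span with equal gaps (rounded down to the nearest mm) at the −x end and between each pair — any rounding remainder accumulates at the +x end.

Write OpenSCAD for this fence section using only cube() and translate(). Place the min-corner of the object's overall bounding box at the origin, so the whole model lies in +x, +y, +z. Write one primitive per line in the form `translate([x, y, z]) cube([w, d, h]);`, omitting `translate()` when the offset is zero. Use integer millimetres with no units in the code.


cube([94, 94, 1334]);
translate([1559, 0, 0]) cube([94, 94, 1334]);
translate([94, 0, 224]) cube([1465, 94, 84]);
translate([94, 0, 1145]) cube([1465, 94, 84]);
translate([144, 94, 88]) cube([107, 21, 1136]);
translate([301, 94, 88]) cube([107, 21, 1136]);
translate([458, 94, 88]) cube([107, 21, 1136]);
translate([615, 94, 88]) cube([107, 21, 1136]);
translate([772, 94, 88]) cube([107, 21, 1136]);
translate([929, 94, 88]) cube([107, 21, 1136]);
translate([1086, 94, 88]) cube([107, 21, 1136]);
translate([1243, 94, 88]) cube([107, 21, 1136]);
translate([1400, 94, 88]) cube([107, 21, 1136]);


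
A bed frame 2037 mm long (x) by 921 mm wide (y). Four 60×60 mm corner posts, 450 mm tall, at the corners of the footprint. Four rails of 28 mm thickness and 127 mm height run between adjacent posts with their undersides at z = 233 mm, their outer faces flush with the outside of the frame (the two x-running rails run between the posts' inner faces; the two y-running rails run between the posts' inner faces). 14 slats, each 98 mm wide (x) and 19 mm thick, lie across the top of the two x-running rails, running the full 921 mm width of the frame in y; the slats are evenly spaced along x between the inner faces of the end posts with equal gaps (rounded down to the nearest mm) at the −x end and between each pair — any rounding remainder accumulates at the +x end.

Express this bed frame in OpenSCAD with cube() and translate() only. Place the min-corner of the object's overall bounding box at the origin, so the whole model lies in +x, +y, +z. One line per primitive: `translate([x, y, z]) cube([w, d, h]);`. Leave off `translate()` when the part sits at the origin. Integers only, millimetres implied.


// slat z = rail_z + rail_h = 233 + 127 = 360
// slat gap = ⌊(1917 − 14·98) / 15⌋ = 36
cube([60, 60, 450]);
translate([0, 861, 0]) cube([60, 60, 450]);
translate([1977, 0, 0]) cube([60, 60, 450]);
translate([1977, 861, 0]) cube([60, 60, 450]);
translate([60, 0, 233]) cube([1917, 28, 127]);
translate([60, 893, 233]) cube([1917, 28, 127]);
translate([0, 60, 233]) cube([28, 801, 127]);
translate([2009, 60, 233]) cube([28, 801, 127]);
translate([96, 0, 360]) cube([98, 921, 19]);
translate([230, 0, 360]) cube([98, 921, 19]);
translate([364, 0, 360]) cube([98, 921, 19]);
translate([498, 0, 360]) cube([98, 921, 19]);
translate([632, 0, 360]) cube([98, 921, 19]);
translate([766, 0, 360]) cube([98, 921, 19]);
translate([900, 0, 360]) cube([98, 921, 19]);
translate([1034, 0, 360]) cube([98, 921, 19]);
translate([1168, 0, 360]) cube([98, 921, 19]);
translate([1302, 0, 360]) cube([98, 921, 19]);
translate([1436, 0, 360]) cube([98, 921, 19]);
translate([1570, 0, 360]) cube([98, 921, 19]);
translate([1704, 0, 360]) cube([98, 921, 19]);
translate([1838, 0, 360]) cube([98, 921, 19]);


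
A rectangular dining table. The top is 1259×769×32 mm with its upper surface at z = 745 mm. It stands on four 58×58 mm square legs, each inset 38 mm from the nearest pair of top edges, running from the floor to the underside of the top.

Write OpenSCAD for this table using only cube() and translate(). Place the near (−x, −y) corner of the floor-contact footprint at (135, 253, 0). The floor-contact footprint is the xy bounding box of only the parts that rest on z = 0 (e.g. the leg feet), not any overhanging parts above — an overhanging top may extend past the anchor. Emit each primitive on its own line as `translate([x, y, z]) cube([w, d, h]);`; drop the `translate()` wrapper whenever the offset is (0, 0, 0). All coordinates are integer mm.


// leg_h = 745 - 32 = 713
translate([97, 215, 713]) cube([1259, 769, 32]);
translate([135, 253, 0]) cube([58, 58, 713]);
translate([1260, 253, 0]) cube([58, 58, 713]);
translate([135, 888, 0]) cube([58, 58, 713]);
translate([1260, 888, 0]) cube([58, 58, 713]);


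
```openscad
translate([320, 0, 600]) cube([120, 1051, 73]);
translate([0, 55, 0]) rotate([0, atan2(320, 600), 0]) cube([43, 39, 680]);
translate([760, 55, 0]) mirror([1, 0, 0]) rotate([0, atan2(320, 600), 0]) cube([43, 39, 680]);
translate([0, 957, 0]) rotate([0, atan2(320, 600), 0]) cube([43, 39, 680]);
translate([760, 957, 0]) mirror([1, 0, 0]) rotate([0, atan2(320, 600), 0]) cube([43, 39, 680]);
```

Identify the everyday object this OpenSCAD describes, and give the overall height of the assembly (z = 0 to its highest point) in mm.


A sawhorse. The overall height is 673 mm.

A beam across two mirrored pairs of raked legs — a sawhorse. The beam's underside is at z = 600 (matching the legs' vertical rise in atan2(320, 600)) and the beam is 73 mm tall, so its top is at 600 + 73 = 673 mm. The raked legs top out at the beam's underside, so that is the highest point.


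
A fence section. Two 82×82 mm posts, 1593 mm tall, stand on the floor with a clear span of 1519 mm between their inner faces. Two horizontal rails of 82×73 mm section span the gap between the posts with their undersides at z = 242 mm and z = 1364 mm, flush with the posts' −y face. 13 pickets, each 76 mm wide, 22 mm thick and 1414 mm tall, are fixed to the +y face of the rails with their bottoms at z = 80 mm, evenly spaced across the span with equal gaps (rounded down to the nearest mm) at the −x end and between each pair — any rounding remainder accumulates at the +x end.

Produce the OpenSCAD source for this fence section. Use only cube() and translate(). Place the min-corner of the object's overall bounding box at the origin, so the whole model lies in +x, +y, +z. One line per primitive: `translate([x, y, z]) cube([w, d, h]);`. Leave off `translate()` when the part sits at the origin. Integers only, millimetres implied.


cube([82, 82, 1593]);
translate([1601, 0, 0]) cube([82, 82, 1593]);
translate([82, 0, 242]) cube([1519, 82, 73]);
translate([82, 0, 1364]) cube([1519, 82, 73]);
translate([119, 82, 80]) cube([76, 22, 1414]);
translate([232, 82, 80]) cube([76, 22, 1414]);
translate([345, 82, 80]) cube([76, 22, 1414]);
translate([458, 82, 80]) cube([76, 22, 1414]);
translate([571, 82, 80]) cube([76, 22, 1414]);
translate([684, 82, 80]) cube([76, 22, 1414]);
translate([797, 82, 80]) cube([76, 22, 1414]);
translate([910, 82, 80]) cube([76, 22, 1414]);
translate([1023, 82, 80]) cube([76, 22, 1414]);
translate([1136, 82, 80]) cube([76, 22, 1414]);
translate([1249, 82, 80]) cube([76, 22, 1414]);
translate([1362, 82, 80]) cube([76, 22, 1414]);
translate([1475, 82, 80]) cube([76, 22, 1414]);


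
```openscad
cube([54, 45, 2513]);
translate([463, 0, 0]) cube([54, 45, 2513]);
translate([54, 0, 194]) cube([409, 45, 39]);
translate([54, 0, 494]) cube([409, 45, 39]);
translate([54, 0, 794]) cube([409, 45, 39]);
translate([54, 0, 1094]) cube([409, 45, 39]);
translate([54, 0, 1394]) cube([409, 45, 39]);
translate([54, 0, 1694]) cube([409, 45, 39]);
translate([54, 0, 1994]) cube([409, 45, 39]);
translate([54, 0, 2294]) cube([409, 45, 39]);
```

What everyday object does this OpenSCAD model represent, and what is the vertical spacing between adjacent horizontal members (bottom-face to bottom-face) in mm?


A ladder. The rung spacing is 300 mm.

Two tall 54×45 posts with 8 short bars between them — a ladder. Adjacent rungs sit at z = 194 and z = 494, so the spacing is 494 − 194 = 300 mm.


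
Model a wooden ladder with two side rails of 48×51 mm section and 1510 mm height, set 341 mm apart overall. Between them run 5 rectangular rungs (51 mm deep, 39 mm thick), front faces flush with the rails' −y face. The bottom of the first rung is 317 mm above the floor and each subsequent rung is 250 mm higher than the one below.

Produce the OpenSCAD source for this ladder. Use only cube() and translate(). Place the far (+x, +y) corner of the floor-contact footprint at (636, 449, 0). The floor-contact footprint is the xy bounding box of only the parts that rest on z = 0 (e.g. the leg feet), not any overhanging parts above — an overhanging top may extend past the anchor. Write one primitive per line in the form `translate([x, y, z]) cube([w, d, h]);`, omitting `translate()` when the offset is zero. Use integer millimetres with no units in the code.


translate([295, 398, 0]) cube([48, 51, 1510]);
translate([588, 398, 0]) cube([48, 51, 1510]);
translate([343, 398, 317]) cube([245, 51, 39]);
translate([343, 398, 567]) cube([245, 51, 39]);
translate([343, 398, 817]) cube([245, 51, 39]);
translate([343, 398, 1067]) cube([245, 51, 39]);
translate([343, 398, 1317]) cube([245, 51, 39]);


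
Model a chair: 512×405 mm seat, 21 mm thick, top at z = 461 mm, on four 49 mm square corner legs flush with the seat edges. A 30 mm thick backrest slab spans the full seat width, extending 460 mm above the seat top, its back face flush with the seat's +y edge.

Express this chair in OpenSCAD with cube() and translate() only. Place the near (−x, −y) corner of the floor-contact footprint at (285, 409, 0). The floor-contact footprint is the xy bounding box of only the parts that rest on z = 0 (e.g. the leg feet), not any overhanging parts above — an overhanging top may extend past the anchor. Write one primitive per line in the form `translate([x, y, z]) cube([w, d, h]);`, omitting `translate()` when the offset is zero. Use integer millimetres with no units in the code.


translate([285, 409, 440]) cube([512, 405, 21]);
translate([285, 409, 0]) cube([49, 49, 440]);
translate([748, 409, 0]) cube([49, 49, 440]);
translate([285, 765, 0]) cube([49, 49, 440]);
translate([748, 765, 0]) cube([49, 49, 440]);
translate([285, 784, 461]) cube([512, 30, 460]);


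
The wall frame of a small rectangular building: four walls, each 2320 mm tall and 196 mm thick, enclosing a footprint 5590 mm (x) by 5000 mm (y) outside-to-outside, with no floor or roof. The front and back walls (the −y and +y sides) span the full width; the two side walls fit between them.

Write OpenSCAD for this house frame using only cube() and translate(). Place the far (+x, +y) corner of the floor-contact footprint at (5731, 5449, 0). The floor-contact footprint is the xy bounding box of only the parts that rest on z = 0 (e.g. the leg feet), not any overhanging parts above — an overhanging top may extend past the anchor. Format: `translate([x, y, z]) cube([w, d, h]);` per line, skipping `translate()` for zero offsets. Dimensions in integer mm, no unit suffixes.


translate([141, 449, 0]) cube([5590, 196, 2320]);
translate([141, 5253, 0]) cube([5590, 196, 2320]);
translate([141, 645, 0]) cube([196, 4608, 2320]);
translate([5535, 645, 0]) cube([196, 4608, 2320]);


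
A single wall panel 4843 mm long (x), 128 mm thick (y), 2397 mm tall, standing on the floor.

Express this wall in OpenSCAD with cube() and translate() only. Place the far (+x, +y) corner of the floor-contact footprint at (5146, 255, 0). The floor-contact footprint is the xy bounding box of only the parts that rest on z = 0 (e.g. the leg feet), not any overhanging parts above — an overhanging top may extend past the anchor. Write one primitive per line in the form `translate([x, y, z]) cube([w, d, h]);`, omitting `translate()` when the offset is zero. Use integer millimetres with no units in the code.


translate([303, 127, 0]) cube([4843, 128, 2397]);


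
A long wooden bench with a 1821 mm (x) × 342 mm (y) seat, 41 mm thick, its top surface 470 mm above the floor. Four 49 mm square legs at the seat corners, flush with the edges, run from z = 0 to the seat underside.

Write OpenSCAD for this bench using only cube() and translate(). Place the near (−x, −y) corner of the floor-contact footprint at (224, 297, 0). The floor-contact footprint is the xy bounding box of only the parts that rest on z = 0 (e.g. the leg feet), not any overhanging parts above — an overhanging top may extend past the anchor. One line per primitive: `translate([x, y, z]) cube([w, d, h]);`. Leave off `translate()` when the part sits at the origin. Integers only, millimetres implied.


translate([224, 297, 429]) cube([1821, 342, 41]);
translate([224, 297, 0]) cube([49, 49, 429]);
translate([224, 590, 0]) cube([49, 49, 429]);
translate([1996, 297, 0]) cube([49, 49, 429]);
translate([1996, 590, 0]) cube([49, 49, 429]);


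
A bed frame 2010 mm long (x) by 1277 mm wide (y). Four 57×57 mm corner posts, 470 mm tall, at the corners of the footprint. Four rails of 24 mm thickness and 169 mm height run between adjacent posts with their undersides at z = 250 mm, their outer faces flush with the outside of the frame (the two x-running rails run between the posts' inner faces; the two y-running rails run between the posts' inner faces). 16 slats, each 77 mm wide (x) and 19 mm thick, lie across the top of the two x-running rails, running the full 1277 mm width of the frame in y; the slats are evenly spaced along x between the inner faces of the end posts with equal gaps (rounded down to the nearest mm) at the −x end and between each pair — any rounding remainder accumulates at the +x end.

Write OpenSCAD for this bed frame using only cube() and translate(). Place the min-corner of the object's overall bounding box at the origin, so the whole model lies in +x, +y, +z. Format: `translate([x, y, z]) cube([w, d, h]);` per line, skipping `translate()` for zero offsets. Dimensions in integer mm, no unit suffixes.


cube([57, 57, 470]);
translate([0, 1220, 0]) cube([57, 57, 470]);
translate([1953, 0, 0]) cube([57, 57, 470]);
translate([1953, 1220, 0]) cube([57, 57, 470]);
translate([57, 0, 250]) cube([1896, 24, 169]);
translate([57, 1253, 250]) cube([1896, 24, 169]);
translate([0, 57, 250]) cube([24, 1163, 169]);
translate([1986, 57, 250]) cube([24, 1163, 169]);
translate([96, 0, 419]) cube([77, 1277, 19]);
translate([212, 0, 419]) cube([77, 1277, 19]);
translate([328, 0, 419]) cube([77, 1277, 19]);
translate([444, 0, 419]) cube([77, 1277, 19]);
translate([560, 0, 419]) cube([77, 1277, 19]);
translate([676, 0, 419]) cube([77, 1277, 19]);
translate([792, 0, 419]) cube([77, 1277, 19]);
translate([908, 0, 419]) cube([77, 1277, 19]);
translate([1024, 0, 419]) cube([77, 1277, 19]);
translate([1140, 0, 419]) cube([77, 1277, 19]);
translate([1256, 0, 419]) cube([77, 1277, 19]);
translate([1372, 0, 419]) cube([77, 1277, 19]);
translate([1488, 0, 419]) cube([77, 1277, 19]);
translate([1604, 0, 419]) cube([77, 1277, 19]);
translate([1720, 0, 419]) cube([77, 1277, 19]);
translate([1836, 0, 419]) cube([77, 1277, 19]);


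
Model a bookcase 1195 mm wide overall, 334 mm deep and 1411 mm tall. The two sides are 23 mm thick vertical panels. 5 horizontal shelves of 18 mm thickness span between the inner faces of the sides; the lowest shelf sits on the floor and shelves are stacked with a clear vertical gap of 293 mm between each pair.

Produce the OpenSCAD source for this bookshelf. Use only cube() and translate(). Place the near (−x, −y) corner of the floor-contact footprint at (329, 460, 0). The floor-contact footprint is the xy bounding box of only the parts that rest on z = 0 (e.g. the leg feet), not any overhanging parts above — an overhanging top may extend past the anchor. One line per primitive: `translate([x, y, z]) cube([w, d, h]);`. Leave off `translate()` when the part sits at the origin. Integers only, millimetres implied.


translate([329, 460, 0]) cube([23, 334, 1411]);
translate([1501, 460, 0]) cube([23, 334, 1411]);
translate([352, 460, 0]) cube([1149, 334, 18]);
translate([352, 460, 311]) cube([1149, 334, 18]);
translate([352, 460, 622]) cube([1149, 334, 18]);
translate([352, 460, 933]) cube([1149, 334, 18]);
translate([352, 460, 1244]) cube([1149, 334, 18]);


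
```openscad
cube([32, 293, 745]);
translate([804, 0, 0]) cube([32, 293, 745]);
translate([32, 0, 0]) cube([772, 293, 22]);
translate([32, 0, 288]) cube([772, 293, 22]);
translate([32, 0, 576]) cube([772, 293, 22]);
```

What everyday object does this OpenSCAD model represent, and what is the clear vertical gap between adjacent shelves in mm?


A bookshelf. The clear shelf gap is 266 mm.

Two tall side panels with 3 horizontal boards between them — a bookshelf. The first two shelf undersides are at z = 0 and z = 288; with shelf thickness 22, the clear gap is 288 − 0 − 22 = 266 mm.


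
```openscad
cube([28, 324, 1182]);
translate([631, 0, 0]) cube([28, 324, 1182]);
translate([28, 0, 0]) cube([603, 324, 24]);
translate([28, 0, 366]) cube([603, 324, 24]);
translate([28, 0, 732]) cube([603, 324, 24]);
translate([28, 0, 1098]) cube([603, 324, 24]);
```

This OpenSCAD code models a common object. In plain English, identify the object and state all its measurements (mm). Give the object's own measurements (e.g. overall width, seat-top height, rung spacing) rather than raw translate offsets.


An open bookshelf. Two side panels, each 28 mm thick, 324 mm deep and 1182 mm tall, stand 659 mm apart (outside-to-outside). Between them sit 4 shelves, each 24 mm thick and 324 mm deep, spanning the full gap between the sides. The bottom shelf rests on the floor (its underside at z = 0) and the clear gap between one shelf's top and the next shelf's underside is 342 mm.


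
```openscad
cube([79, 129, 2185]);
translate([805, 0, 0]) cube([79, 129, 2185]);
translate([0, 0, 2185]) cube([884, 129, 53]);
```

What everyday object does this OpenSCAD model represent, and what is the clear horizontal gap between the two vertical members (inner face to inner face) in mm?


A door frame. The clear opening width is 726 mm.

Two 2185 mm tall posts with a header on top — a door frame. The left jamb is 79 mm wide at x = 0; the right jamb starts at x = 805. The clear opening is 805 − 79 = 726 mm.


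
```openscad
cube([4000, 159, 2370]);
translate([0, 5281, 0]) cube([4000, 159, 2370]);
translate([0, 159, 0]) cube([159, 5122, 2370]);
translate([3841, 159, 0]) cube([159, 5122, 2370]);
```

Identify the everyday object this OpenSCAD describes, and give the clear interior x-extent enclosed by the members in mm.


A house (or room) frame. The interior width is 3682 mm.

Four 2370 mm walls enclosing a rectangle with no floor or roof — a room or house frame. Outside width is 4000 mm and wall thickness is 159 mm, so the interior width is 4000 − 2 × 159 = 3682 mm.


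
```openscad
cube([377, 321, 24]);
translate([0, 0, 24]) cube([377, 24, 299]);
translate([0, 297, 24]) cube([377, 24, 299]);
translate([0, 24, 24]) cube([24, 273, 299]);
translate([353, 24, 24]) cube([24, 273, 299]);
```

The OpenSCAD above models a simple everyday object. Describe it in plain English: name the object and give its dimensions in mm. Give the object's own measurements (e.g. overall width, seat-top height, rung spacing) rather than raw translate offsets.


An open-topped rectangular box: outside dimensions 377×321×323 mm, with a uniform wall and base thickness of 24 mm. The base is a full 377×321 slab on the floor; four walls sit on top of the base. The front and back walls (the −y and +y sides) span the full width; the two side walls fit between them.
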